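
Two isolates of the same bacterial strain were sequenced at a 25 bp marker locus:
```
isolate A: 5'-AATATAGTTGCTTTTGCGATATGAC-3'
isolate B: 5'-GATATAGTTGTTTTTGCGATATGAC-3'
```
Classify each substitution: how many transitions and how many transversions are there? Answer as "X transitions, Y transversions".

Transitions (purine↔purine or pyrimidine↔pyrimidine): 1 A→G, 11 C→T.
Transversions (purine↔pyrimidine): none.

2 transitions, 0 transversions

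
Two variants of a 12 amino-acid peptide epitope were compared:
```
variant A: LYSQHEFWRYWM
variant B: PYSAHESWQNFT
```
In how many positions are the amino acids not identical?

7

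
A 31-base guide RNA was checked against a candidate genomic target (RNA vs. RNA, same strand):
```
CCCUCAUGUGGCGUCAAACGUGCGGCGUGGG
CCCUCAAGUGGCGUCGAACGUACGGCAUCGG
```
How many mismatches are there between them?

5

Mismatches (1-based): base 7: U→A; base 16: A→G; base 22: G→A; base 27: G→A; base 29: G→C.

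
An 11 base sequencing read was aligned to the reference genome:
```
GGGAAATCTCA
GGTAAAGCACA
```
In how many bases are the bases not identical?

3

Mismatches (1-based): base 3: G→T; base 7: T→G; base 9: T→A.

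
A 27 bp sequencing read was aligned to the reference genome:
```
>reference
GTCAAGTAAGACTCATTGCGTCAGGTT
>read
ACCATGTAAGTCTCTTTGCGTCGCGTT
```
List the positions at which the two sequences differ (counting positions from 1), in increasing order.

1, 2, 5, 11, 15, 23, 24

Differences at position 1 (G→A), position 2 (T→C), position 5 (A→T), position 11 (A→T), position 15 (A→T), position 23 (A→G), position 24 (G→C).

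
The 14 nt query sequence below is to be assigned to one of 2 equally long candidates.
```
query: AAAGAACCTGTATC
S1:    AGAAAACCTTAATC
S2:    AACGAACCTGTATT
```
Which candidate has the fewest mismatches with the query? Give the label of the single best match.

S1 differs at 4 sites; S2 differs at 2 sites. The closest is S2.

S2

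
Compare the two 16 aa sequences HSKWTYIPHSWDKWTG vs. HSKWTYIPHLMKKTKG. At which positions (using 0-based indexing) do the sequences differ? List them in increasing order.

9, 10, 11, 13, 14

Differences at position 9 (S→L), position 10 (W→M), position 11 (D→K), position 13 (W→T), position 14 (T→K).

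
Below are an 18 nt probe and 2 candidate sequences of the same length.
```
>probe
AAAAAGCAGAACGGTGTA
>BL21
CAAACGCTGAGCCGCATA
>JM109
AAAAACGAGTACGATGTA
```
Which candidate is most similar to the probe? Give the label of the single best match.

BL21 differs at 7 sites; JM109 differs at 4 sites. The closest is JM109.

JM109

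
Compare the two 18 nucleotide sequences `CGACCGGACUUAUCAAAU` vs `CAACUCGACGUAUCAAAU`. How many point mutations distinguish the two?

4

The sequences differ at positions 2, 5, 6, 10 (1-based) — 4 in total.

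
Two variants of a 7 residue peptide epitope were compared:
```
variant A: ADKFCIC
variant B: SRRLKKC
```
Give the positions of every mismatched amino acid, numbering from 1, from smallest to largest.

Scanning 1-based: 1: A/S; 2: D/R; 3: K/R; 4: F/L; 5: C/K; 6: I/K.

1, 2, 3, 4, 5, 6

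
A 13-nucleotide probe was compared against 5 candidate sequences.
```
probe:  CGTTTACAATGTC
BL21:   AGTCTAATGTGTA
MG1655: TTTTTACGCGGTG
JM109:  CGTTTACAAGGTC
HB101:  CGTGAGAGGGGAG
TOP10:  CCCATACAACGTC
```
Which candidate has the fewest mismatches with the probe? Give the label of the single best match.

BL21 differs at 6 positions; MG1655 differs at 6 positions; JM109 differs at 1 position; HB101 differs at 9 positions; TOP10 differs at 4 positions. The closest is JM109.

JM109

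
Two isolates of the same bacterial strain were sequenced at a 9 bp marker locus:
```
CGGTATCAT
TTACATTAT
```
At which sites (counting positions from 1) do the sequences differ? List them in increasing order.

Scanning 1-based: 1: C/T; 2: G/T; 3: G/A; 4: T/C; 7: C/T.

1, 2, 3, 4, 7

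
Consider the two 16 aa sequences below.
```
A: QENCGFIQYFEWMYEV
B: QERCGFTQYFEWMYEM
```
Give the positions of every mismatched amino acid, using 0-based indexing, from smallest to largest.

Differences at position 2 (N→R), position 6 (I→T), position 15 (V→M).

2, 6, 15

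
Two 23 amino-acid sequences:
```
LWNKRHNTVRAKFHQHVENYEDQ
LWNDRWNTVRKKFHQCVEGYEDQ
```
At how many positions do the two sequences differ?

5

Comparing position by position, 5 positions differ: 4 (K/D), 6 (H/W), 11 (A/K), 16 (H/C), 19 (N/G).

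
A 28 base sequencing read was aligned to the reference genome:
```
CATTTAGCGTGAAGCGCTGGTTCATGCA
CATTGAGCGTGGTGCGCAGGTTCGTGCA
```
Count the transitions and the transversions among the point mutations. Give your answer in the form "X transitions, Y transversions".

Mismatches (1-based):
base 5: T→G (pyrimidine→purine, transversion)
base 12: A→G (purine→purine, transition)
base 13: A→T (purine→pyrimidine, transversion)
base 18: T→A (pyrimidine→purine, transversion)
base 24: A→G (purine→purine, transition)

2 transitions, 3 transversions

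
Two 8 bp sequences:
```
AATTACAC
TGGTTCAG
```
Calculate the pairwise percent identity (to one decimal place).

Mismatches at positions 1, 2, 3, 5, 8 (1-based): 5 of 8.
Identical positions: 3/8 = 37.5% → 37.5%.

37.5%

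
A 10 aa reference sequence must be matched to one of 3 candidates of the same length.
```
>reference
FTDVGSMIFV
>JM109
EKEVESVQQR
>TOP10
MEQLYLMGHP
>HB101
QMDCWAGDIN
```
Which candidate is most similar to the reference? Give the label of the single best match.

Hamming distances to reference — JM109: 8; TOP10: 9; HB101: 9.
Smallest is JM109 with 8 mismatches.

JM109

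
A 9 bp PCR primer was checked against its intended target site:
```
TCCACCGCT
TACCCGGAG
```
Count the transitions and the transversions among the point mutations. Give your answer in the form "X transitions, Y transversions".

0 transitions, 5 transversions

Transitions (purine↔purine or pyrimidine↔pyrimidine): none.
Transversions (purine↔pyrimidine): 2 C→A, 4 A→C, 6 C→G, 8 C→A, 9 T→G.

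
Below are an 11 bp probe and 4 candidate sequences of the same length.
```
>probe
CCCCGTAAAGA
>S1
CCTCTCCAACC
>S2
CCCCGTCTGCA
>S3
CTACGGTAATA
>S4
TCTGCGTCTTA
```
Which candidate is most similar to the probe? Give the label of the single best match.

S2

S1 differs at 6 bases; S2 differs at 4 bases; S3 differs at 5 bases; S4 differs at 9 bases. The closest is S2.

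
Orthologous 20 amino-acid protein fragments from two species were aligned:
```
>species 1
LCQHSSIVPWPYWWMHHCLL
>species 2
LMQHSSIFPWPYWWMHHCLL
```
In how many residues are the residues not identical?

The sequences differ at residues 2, 8 (1-based) — 2 in total.

2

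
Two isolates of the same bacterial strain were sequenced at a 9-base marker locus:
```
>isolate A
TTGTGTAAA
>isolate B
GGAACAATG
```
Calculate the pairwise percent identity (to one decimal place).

8 positions differ (1, 2, 3, 4, 5, 6, 8, 9), so 1 of 9 match: 1/9 = 11.11%.

11.1%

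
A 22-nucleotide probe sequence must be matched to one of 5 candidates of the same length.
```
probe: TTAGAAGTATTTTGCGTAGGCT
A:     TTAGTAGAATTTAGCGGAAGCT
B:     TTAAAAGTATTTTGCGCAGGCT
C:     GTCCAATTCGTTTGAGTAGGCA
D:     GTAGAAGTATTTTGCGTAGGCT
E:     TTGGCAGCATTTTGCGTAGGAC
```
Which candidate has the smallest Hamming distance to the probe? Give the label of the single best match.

D

Hamming distances to probe — A: 5; B: 2; C: 8; D: 1; E: 5.
Smallest is D with 1 mismatch.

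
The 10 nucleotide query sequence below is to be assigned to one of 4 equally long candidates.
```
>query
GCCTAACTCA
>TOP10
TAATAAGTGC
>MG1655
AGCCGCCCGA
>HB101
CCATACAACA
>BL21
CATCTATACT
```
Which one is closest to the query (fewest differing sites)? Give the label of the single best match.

HB101

TOP10 differs at 6 sites; MG1655 differs at 7 sites; HB101 differs at 5 sites; BL21 differs at 8 sites. The closest is HB101.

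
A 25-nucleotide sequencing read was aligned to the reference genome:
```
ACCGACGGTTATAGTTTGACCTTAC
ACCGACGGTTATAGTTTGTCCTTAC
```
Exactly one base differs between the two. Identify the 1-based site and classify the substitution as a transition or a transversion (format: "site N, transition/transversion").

The sequences differ only at site 19: A→T (purine→pyrimidine), a transversion.

site 19, transversion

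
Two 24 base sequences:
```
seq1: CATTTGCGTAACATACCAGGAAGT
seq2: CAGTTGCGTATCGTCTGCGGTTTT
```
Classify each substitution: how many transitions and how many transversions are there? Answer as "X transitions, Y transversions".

Transitions (purine↔purine or pyrimidine↔pyrimidine): 13 A→G, 16 C→T.
Transversions (purine↔pyrimidine): 3 T→G, 11 A→T, 15 A→C, 17 C→G, 18 A→C, 21 A→T, 22 A→T, 23 G→T.

2 transitions, 8 transversions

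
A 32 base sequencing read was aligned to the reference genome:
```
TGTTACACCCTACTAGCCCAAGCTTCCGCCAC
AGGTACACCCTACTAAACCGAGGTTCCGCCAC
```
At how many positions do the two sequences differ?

Comparing position by position, 6 positions differ: 1 (T/A), 3 (T/G), 16 (G/A), 17 (C/A), 20 (A/G), 23 (C/G).

6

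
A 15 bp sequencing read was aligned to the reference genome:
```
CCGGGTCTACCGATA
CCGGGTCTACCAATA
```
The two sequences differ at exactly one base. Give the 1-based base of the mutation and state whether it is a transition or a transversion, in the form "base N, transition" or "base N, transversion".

The sequences differ only at base 12: G→A (purine→purine), a transition.

base 12, transition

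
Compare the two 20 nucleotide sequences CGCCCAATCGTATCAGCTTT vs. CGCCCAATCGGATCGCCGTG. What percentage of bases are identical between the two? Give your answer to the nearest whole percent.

75%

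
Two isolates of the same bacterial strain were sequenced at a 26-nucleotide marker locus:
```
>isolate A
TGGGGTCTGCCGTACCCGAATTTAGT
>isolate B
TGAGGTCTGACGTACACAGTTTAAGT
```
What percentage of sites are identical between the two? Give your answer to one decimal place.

73.1%

7 positions differ (3, 10, 16, 18, 19, 20, 23), so 19 of 26 match: 19/26 = 73.08%.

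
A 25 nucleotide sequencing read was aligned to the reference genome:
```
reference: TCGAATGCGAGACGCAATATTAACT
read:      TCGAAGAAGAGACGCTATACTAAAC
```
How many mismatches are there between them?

7

Mismatches (1-based): site 6: T→G; site 7: G→A; site 8: C→A; site 16: A→T; site 20: T→C; site 24: C→A; site 25: T→C.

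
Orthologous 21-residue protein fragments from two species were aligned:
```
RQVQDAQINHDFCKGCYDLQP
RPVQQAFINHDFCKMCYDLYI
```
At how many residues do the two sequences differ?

6

Mismatches (1-based): residue 2: Q→P; residue 5: D→Q; residue 7: Q→F; residue 15: G→M; residue 20: Q→Y; residue 21: P→I.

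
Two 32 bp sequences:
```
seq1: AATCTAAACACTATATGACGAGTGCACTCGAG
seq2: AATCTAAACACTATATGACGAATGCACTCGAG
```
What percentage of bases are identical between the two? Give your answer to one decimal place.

96.9%

Mismatch at position 22 (1-based): 1 of 32.
Identical positions: 31/32 = 96.88% → 96.9%.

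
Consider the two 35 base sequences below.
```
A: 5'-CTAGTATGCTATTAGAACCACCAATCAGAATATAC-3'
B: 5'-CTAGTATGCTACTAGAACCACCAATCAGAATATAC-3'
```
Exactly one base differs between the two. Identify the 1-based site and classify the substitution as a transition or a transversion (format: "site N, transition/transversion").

site 12, transition

The sequences differ only at site 12: T→C (pyrimidine→pyrimidine), a transition.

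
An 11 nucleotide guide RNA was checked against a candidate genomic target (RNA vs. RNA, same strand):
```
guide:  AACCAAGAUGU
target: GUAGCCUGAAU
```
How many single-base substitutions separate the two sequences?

Comparing position by position, 10 bases differ: 1 (A/G), 2 (A/U), 3 (C/A), 4 (C/G), 5 (A/C), 6 (A/C), 7 (G/U), 8 (A/G), 9 (U/A), 10 (G/A).

10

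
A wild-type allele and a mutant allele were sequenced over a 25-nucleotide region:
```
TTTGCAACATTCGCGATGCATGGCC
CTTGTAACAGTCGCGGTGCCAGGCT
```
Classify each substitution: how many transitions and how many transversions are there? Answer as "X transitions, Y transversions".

Mismatches (1-based):
site 1: T→C (pyrimidine→pyrimidine, transition)
site 5: C→T (pyrimidine→pyrimidine, transition)
site 10: T→G (pyrimidine→purine, transversion)
site 16: A→G (purine→purine, transition)
site 20: A→C (purine→pyrimidine, transversion)
site 21: T→A (pyrimidine→purine, transversion)
site 25: C→T (pyrimidine→pyrimidine, transition)

4 transitions, 3 transversions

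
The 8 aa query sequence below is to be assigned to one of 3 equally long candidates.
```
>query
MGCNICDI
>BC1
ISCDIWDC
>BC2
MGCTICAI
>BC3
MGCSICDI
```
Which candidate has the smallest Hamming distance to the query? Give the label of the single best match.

Hamming distances to query — BC1: 5; BC2: 2; BC3: 1.
Smallest is BC3 with 1 mismatch.

BC3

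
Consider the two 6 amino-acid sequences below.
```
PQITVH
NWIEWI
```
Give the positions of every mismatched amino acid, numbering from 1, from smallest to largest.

1, 2, 4, 5, 6

Scanning 1-based: 1: P/N; 2: Q/W; 4: T/E; 5: V/W; 6: H/I.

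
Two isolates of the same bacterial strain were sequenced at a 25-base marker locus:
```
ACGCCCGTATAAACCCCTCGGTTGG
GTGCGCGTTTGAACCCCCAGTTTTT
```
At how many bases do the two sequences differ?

10

Comparing position by position, 10 bases differ: 1 (A/G), 2 (C/T), 5 (C/G), 9 (A/T), 11 (A/G), 18 (T/C), 19 (C/A), 21 (G/T), 24 (G/T), 25 (G/T).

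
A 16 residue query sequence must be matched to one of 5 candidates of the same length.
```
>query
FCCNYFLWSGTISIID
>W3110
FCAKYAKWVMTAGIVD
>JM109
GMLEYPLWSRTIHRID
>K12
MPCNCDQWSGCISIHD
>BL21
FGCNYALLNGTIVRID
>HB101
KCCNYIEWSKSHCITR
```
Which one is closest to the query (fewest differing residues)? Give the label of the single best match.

Hamming distances to query — W3110: 9; JM109: 8; K12: 7; BL21: 6; HB101: 9.
Smallest is BL21 with 6 mismatches.

BL21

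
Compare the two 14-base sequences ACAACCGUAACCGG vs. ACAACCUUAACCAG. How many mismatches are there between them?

Comparing position by position, 2 positions differ: 7 (G/U), 13 (G/A).

2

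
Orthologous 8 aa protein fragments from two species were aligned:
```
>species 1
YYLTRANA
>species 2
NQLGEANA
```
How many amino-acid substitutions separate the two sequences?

4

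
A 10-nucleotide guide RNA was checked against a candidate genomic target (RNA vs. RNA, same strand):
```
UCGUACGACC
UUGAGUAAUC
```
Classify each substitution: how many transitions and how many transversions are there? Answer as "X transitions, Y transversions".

5 transitions, 1 transversion

Mismatches (1-based):
base 2: C→U (pyrimidine→pyrimidine, transition)
base 4: U→A (pyrimidine→purine, transversion)
base 5: A→G (purine→purine, transition)
base 6: C→U (pyrimidine→pyrimidine, transition)
base 7: G→A (purine→purine, transition)
base 9: C→U (pyrimidine→pyrimidine, transition)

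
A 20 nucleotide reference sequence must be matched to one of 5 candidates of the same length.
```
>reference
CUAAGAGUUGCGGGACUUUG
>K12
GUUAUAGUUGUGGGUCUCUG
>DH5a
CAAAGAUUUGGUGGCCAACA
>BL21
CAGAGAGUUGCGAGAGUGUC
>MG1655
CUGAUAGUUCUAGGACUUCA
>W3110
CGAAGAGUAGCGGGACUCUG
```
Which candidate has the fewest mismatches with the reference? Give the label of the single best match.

K12 differs at 6 bases; DH5a differs at 9 bases; BL21 differs at 6 bases; MG1655 differs at 7 bases; W3110 differs at 3 bases. The closest is W3110.

W3110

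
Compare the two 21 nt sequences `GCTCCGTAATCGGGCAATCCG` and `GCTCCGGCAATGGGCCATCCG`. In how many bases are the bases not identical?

Comparing position by position, 5 bases differ: 7 (T/G), 8 (A/C), 10 (T/A), 11 (C/T), 16 (A/C).

5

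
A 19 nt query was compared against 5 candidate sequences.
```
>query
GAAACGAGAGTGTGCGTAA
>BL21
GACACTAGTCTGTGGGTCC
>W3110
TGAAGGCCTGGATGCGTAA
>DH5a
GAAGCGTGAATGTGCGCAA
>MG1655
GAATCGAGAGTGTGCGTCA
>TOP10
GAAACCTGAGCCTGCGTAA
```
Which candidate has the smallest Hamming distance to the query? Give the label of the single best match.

Hamming distances to query — BL21: 7; W3110: 8; DH5a: 4; MG1655: 2; TOP10: 4.
Smallest is MG1655 with 2 mismatches.

MG1655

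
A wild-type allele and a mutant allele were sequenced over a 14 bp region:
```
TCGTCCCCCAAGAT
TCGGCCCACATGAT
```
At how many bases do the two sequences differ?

3

The sequences differ at bases 4, 8, 11 (1-based) — 3 in total.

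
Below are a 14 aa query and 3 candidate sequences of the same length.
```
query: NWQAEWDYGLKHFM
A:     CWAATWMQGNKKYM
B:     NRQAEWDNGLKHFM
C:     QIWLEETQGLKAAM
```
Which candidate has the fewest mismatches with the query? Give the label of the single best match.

A differs at 8 positions; B differs at 2 positions; C differs at 9 positions. The closest is B.

B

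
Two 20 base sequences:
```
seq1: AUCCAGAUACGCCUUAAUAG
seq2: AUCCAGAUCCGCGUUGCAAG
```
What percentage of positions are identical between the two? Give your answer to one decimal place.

75.0%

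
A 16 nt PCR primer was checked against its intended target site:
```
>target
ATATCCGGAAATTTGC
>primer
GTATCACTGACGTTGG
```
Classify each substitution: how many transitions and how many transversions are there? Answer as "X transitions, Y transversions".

Mismatches (1-based):
site 1: A→G (purine→purine, transition)
site 6: C→A (pyrimidine→purine, transversion)
site 7: G→C (purine→pyrimidine, transversion)
site 8: G→T (purine→pyrimidine, transversion)
site 9: A→G (purine→purine, transition)
site 11: A→C (purine→pyrimidine, transversion)
site 12: T→G (pyrimidine→purine, transversion)
site 16: C→G (pyrimidine→purine, transversion)

2 transitions, 6 transversions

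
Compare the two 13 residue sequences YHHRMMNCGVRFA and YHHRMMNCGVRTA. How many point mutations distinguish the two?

Mismatches (1-based): residue 12: F→T.

1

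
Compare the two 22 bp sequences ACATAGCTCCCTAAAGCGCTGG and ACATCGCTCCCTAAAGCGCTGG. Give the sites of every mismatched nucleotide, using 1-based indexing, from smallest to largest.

5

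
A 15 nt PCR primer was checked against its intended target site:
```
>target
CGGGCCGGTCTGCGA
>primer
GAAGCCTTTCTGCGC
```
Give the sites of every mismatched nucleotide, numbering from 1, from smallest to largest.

Scanning 1-based: 1: C/G; 2: G/A; 3: G/A; 7: G/T; 8: G/T; 15: A/C.

1, 2, 3, 7, 8, 15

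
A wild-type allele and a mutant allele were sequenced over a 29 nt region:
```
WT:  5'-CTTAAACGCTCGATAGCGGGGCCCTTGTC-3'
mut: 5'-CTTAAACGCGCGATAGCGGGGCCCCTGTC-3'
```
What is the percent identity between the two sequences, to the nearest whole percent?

Mismatches at positions 10, 25 (1-based): 2 of 29.
Identical positions: 27/29 = 93.1% → 93%.

93%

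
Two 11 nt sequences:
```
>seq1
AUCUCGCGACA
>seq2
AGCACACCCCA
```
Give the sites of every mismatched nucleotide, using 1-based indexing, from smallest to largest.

2, 4, 6, 8, 9

Scanning 1-based: 2: U/G; 4: U/A; 6: G/A; 8: G/C; 9: A/C.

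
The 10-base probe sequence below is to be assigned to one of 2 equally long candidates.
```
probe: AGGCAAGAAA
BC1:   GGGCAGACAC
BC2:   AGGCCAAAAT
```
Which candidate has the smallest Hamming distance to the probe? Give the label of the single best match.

BC1 differs at 5 bases; BC2 differs at 3 bases. The closest is BC2.

BC2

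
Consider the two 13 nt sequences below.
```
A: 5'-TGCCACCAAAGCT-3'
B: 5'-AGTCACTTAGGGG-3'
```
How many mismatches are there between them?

7

The sequences differ at positions 1, 3, 7, 8, 10, 12, 13 (1-based) — 7 in total.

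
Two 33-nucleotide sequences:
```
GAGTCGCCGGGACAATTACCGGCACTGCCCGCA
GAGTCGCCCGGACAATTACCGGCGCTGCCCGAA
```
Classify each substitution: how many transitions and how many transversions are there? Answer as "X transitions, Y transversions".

Transitions (purine↔purine or pyrimidine↔pyrimidine): 24 A→G.
Transversions (purine↔pyrimidine): 9 G→C, 32 C→A.

1 transition, 2 transversions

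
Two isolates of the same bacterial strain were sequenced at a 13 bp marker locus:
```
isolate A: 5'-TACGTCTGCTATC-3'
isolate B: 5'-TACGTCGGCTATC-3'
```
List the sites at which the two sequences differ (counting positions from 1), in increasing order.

Differences at site 7 (T→G).

7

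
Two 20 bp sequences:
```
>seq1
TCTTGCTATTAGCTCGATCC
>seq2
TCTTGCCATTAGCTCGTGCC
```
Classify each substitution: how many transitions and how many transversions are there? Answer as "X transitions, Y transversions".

1 transition, 2 transversions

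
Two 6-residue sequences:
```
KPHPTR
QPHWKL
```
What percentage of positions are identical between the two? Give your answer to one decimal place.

33.3%

Mismatches at positions 1, 4, 5, 6 (1-based): 4 of 6.
Identical positions: 2/6 = 33.33% → 33.3%.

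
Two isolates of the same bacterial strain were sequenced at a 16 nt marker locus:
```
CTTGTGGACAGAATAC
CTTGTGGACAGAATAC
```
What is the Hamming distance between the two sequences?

0

The two sequences are identical at every position.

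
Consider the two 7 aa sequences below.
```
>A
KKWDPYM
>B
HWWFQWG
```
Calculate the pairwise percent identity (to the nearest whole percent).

6 positions differ (1, 2, 4, 5, 6, 7), so 1 of 7 match: 1/7 = 14.29%.

14%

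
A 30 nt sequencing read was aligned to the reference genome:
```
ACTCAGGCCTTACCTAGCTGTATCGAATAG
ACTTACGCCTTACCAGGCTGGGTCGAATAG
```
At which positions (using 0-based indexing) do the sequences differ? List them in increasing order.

3, 5, 14, 15, 20, 21

Scanning 0-based: 3: C/T; 5: G/C; 14: T/A; 15: A/G; 20: T/G; 21: A/G.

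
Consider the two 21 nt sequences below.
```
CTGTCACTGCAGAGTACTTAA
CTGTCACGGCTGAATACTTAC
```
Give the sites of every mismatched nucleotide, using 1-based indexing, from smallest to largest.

8, 11, 14, 21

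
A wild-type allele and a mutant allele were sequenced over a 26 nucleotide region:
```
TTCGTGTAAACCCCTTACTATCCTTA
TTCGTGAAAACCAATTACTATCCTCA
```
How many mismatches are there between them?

4

The sequences differ at positions 7, 13, 14, 25 (1-based) — 4 in total.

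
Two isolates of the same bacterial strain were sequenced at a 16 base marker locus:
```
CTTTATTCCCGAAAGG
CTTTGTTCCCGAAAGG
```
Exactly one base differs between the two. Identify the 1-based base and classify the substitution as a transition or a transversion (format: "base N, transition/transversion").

base 5, transition

The sequences differ only at base 5: A→G (purine→purine), a transition.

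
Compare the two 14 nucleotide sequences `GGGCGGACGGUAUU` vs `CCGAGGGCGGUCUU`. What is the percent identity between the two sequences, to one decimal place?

5 positions differ (1, 2, 4, 7, 12), so 9 of 14 match: 9/14 = 64.29%.

64.3%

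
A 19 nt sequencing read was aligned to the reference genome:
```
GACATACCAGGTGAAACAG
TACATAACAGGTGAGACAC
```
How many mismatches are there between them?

The sequences differ at sites 1, 7, 15, 19 (1-based) — 4 in total.

4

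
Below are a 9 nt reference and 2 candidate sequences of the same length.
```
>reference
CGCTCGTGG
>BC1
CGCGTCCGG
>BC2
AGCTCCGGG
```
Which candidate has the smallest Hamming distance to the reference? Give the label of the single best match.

BC2

BC1 differs at 4 sites; BC2 differs at 3 sites. The closest is BC2.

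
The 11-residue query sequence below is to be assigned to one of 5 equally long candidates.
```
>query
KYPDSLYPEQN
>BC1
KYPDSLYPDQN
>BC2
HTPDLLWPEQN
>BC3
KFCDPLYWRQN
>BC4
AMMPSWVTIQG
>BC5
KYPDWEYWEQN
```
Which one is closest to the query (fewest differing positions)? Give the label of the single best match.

BC1 differs at 1 position; BC2 differs at 4 positions; BC3 differs at 5 positions; BC4 differs at 9 positions; BC5 differs at 3 positions. The closest is BC1.

BC1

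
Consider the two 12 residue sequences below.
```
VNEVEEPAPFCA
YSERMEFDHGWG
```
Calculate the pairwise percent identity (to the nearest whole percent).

10 positions differ (1, 2, 4, 5, 7, 8, 9, 10, 11, 12), so 2 of 12 match: 2/12 = 16.67%.

17%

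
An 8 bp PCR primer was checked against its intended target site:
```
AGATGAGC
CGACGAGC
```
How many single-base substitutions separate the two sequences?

Comparing position by position, 2 bases differ: 1 (A/C), 4 (T/C).

2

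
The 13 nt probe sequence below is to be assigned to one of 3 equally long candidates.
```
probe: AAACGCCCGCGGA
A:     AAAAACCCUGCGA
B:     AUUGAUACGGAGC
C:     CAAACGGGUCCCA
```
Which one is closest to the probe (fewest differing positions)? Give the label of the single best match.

Hamming distances to probe — A: 5; B: 9; C: 9.
Smallest is A with 5 mismatches.

A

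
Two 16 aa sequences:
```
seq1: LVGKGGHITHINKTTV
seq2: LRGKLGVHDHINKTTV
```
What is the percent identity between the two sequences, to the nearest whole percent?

Mismatches at positions 2, 5, 7, 8, 9 (1-based): 5 of 16.
Identical positions: 11/16 = 68.75% → 69%.

69%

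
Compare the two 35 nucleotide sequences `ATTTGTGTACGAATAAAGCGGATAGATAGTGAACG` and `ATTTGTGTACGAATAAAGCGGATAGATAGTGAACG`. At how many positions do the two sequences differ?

No positions differ; the sequences are identical.

0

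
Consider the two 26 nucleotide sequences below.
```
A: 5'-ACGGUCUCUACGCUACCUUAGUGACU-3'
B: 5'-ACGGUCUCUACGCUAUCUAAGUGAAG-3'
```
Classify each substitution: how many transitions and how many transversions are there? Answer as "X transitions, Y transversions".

1 transition, 3 transversions

Mismatches (1-based):
position 16: C→U (pyrimidine→pyrimidine, transition)
position 19: U→A (pyrimidine→purine, transversion)
position 25: C→A (pyrimidine→purine, transversion)
position 26: U→G (pyrimidine→purine, transversion)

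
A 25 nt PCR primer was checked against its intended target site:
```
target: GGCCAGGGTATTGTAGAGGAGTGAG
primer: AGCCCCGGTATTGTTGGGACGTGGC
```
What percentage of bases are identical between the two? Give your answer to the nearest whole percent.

9 positions differ (1, 5, 6, 15, 17, 19, 20, 24, 25), so 16 of 25 match: 16/25 = 64%.

64%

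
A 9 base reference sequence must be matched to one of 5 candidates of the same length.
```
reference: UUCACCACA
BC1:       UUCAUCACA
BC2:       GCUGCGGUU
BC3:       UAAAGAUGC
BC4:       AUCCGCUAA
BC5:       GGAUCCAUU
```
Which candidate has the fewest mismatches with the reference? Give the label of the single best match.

BC1

BC1 differs at 1 base; BC2 differs at 8 bases; BC3 differs at 7 bases; BC4 differs at 5 bases; BC5 differs at 6 bases. The closest is BC1.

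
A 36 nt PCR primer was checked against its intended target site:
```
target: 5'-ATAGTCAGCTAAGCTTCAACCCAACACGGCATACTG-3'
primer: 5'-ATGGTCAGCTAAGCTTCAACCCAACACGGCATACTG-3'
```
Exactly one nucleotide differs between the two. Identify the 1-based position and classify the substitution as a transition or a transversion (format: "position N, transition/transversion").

position 3, transition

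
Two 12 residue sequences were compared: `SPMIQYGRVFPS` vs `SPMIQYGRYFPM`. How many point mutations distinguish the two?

Mismatches (1-based): position 9: V→Y; position 12: S→M.

2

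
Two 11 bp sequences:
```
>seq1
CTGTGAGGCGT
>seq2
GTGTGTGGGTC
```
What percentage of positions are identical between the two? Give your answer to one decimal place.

54.5%

5 positions differ (1, 6, 9, 10, 11), so 6 of 11 match: 6/11 = 54.55%.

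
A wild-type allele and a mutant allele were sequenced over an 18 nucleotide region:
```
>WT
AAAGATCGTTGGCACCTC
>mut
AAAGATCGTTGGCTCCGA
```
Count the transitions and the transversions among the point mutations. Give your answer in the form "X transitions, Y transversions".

0 transitions, 3 transversions

Transitions (purine↔purine or pyrimidine↔pyrimidine): none.
Transversions (purine↔pyrimidine): 14 A→T, 17 T→G, 18 C→A.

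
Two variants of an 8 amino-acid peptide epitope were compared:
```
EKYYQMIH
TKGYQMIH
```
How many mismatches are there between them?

2

The sequences differ at residues 1, 3 (1-based) — 2 in total.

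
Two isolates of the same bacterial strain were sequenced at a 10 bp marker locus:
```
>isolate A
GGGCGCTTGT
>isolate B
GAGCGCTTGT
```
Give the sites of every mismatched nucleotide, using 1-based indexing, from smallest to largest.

2

Differences at site 2 (G→A).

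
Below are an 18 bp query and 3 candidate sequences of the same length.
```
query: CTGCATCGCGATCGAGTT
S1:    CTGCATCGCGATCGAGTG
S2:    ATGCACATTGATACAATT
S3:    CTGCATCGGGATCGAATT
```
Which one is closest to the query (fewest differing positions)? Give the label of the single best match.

S1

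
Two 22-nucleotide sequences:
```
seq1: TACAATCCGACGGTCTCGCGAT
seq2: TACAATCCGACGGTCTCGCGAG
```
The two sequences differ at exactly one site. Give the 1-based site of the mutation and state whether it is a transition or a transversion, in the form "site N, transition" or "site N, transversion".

The sequences differ only at site 22: T→G (pyrimidine→purine), a transversion.

site 22, transversion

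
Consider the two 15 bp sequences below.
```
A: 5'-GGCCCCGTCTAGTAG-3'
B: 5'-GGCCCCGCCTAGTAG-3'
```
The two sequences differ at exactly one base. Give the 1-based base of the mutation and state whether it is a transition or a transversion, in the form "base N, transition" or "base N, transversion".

Base 8 changes T→C. T is a pyrimidine and C is a pyrimidine, so this is a transition.

base 8, transition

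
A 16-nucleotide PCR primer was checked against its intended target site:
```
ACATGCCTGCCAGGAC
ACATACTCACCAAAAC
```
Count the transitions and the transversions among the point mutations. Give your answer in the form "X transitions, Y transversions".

Mismatches (1-based):
position 5: G→A (purine→purine, transition)
position 7: C→T (pyrimidine→pyrimidine, transition)
position 8: T→C (pyrimidine→pyrimidine, transition)
position 9: G→A (purine→purine, transition)
position 13: G→A (purine→purine, transition)
position 14: G→A (purine→purine, transition)

6 transitions, 0 transversions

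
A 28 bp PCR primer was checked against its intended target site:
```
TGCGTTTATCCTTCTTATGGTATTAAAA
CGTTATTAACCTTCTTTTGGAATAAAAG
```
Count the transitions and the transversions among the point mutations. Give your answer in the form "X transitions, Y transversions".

3 transitions, 6 transversions

Mismatches (1-based):
position 1: T→C (pyrimidine→pyrimidine, transition)
position 3: C→T (pyrimidine→pyrimidine, transition)
position 4: G→T (purine→pyrimidine, transversion)
position 5: T→A (pyrimidine→purine, transversion)
position 9: T→A (pyrimidine→purine, transversion)
position 17: A→T (purine→pyrimidine, transversion)
position 21: T→A (pyrimidine→purine, transversion)
position 24: T→A (pyrimidine→purine, transversion)
position 28: A→G (purine→purine, transition)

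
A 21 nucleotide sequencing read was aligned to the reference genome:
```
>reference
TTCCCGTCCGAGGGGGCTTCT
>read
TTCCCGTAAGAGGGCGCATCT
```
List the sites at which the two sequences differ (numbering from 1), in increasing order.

8, 9, 15, 18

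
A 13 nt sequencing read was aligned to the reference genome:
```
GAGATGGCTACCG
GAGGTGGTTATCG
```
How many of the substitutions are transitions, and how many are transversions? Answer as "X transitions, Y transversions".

Transitions (purine↔purine or pyrimidine↔pyrimidine): 4 A→G, 8 C→T, 11 C→T.
Transversions (purine↔pyrimidine): none.

3 transitions, 0 transversions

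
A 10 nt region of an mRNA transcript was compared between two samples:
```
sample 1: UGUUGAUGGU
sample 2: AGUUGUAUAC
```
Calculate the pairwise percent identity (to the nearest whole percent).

6 positions differ (1, 6, 7, 8, 9, 10), so 4 of 10 match: 4/10 = 40%.

40%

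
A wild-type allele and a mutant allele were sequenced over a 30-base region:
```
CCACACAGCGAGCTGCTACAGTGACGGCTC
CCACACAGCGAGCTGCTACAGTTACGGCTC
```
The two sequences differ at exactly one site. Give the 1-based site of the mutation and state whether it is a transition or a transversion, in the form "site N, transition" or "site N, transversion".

site 23, transversion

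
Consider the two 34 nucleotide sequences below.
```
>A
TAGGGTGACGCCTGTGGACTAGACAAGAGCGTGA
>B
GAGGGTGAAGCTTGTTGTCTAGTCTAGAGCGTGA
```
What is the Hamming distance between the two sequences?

Comparing position by position, 7 bases differ: 1 (T/G), 9 (C/A), 12 (C/T), 16 (G/T), 18 (A/T), 23 (A/T), 25 (A/T).

7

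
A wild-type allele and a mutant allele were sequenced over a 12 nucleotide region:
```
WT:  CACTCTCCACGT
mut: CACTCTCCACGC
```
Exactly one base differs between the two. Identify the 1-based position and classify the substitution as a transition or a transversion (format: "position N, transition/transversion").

position 12, transition

Position 12 changes T→C. T is a pyrimidine and C is a pyrimidine, so this is a transition.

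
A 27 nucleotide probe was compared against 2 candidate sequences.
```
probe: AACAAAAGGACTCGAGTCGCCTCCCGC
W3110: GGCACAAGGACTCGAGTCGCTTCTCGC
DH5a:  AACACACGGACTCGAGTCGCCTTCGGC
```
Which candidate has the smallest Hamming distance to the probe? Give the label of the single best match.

W3110 differs at 5 sites; DH5a differs at 4 sites. The closest is DH5a.

DH5a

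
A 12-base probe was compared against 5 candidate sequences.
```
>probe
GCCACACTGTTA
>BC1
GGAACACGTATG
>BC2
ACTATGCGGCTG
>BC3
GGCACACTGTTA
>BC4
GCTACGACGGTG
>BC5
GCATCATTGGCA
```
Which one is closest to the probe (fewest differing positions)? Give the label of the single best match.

BC3

BC1 differs at 6 positions; BC2 differs at 7 positions; BC3 differs at 1 position; BC4 differs at 6 positions; BC5 differs at 5 positions. The closest is BC3.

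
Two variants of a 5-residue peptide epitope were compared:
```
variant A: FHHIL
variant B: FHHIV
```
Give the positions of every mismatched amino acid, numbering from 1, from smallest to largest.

5

Scanning 1-based: 5: L/V.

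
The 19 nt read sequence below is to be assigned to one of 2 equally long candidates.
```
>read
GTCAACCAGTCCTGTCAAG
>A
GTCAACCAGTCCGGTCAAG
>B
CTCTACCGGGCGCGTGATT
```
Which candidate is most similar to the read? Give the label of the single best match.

Hamming distances to read — A: 1; B: 9.
Smallest is A with 1 mismatch.

A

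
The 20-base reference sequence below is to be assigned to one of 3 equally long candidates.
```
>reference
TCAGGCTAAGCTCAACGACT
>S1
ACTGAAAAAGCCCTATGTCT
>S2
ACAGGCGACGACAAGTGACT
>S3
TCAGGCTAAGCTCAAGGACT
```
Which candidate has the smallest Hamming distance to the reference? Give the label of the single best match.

S3

Hamming distances to reference — S1: 9; S2: 8; S3: 1.
Smallest is S3 with 1 mismatch.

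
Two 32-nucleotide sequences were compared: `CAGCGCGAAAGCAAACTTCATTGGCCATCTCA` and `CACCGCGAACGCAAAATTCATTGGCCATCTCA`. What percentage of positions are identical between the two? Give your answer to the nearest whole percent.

91%

Mismatches at positions 3, 10, 16 (1-based): 3 of 32.
Identical positions: 29/32 = 90.62% → 91%.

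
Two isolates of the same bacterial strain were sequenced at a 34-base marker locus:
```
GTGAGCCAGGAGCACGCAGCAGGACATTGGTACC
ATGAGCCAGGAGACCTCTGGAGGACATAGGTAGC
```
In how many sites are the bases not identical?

The sequences differ at sites 1, 13, 14, 16, 18, 20, 28, 33 (1-based) — 8 in total.

8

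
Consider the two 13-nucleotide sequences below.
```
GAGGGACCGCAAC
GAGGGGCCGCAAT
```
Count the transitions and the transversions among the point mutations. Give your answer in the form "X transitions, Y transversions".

Transitions (purine↔purine or pyrimidine↔pyrimidine): 6 A→G, 13 C→T.
Transversions (purine↔pyrimidine): none.

2 transitions, 0 transversions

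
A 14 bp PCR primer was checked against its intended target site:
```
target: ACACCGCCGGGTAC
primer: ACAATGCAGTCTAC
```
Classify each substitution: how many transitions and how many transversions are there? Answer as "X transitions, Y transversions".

1 transition, 4 transversions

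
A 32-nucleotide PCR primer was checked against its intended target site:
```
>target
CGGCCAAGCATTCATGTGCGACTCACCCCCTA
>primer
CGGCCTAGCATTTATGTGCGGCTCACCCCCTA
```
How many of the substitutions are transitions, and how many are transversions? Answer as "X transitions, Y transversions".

2 transitions, 1 transversion

Transitions (purine↔purine or pyrimidine↔pyrimidine): 13 C→T, 21 A→G.
Transversions (purine↔pyrimidine): 6 A→T.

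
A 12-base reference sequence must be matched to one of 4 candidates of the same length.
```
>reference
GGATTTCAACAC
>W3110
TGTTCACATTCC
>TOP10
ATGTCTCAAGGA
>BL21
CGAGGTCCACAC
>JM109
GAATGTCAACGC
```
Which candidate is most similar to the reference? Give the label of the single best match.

W3110 differs at 7 bases; TOP10 differs at 7 bases; BL21 differs at 4 bases; JM109 differs at 3 bases. The closest is JM109.

JM109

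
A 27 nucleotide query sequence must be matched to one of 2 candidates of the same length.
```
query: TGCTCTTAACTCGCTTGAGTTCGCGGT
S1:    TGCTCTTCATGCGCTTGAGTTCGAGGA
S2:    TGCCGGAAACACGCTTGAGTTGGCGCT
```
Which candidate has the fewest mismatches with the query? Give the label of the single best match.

S1

Hamming distances to query — S1: 5; S2: 7.
Smallest is S1 with 5 mismatches.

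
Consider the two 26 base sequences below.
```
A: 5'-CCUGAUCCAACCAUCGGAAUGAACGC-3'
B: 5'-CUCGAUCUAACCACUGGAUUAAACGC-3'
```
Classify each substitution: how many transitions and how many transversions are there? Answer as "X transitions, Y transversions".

Mismatches (1-based):
site 2: C→U (pyrimidine→pyrimidine, transition)
site 3: U→C (pyrimidine→pyrimidine, transition)
site 8: C→U (pyrimidine→pyrimidine, transition)
site 14: U→C (pyrimidine→pyrimidine, transition)
site 15: C→U (pyrimidine→pyrimidine, transition)
site 19: A→U (purine→pyrimidine, transversion)
site 21: G→A (purine→purine, transition)

6 transitions, 1 transversion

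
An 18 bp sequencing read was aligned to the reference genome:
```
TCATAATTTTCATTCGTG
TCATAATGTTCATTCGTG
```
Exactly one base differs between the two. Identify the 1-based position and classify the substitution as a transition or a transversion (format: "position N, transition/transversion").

position 8, transversion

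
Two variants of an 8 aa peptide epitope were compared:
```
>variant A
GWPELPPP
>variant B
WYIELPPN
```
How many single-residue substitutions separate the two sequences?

4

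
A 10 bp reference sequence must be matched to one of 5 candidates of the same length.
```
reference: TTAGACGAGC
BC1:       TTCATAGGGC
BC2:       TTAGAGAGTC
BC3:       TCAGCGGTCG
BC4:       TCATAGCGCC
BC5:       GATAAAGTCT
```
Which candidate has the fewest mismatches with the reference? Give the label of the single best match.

Hamming distances to reference — BC1: 5; BC2: 4; BC3: 6; BC4: 6; BC5: 8.
Smallest is BC2 with 4 mismatches.

BC2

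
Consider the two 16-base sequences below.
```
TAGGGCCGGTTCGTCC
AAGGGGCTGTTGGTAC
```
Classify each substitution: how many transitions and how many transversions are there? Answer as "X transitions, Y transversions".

Transitions (purine↔purine or pyrimidine↔pyrimidine): none.
Transversions (purine↔pyrimidine): 1 T→A, 6 C→G, 8 G→T, 12 C→G, 15 C→A.

0 transitions, 5 transversions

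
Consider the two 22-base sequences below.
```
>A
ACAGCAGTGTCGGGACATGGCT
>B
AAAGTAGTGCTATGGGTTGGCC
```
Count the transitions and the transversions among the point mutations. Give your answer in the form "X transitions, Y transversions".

6 transitions, 4 transversions

Mismatches (1-based):
site 2: C→A (pyrimidine→purine, transversion)
site 5: C→T (pyrimidine→pyrimidine, transition)
site 10: T→C (pyrimidine→pyrimidine, transition)
site 11: C→T (pyrimidine→pyrimidine, transition)
site 12: G→A (purine→purine, transition)
site 13: G→T (purine→pyrimidine, transversion)
site 15: A→G (purine→purine, transition)
site 16: C→G (pyrimidine→purine, transversion)
site 17: A→T (purine→pyrimidine, transversion)
site 22: T→C (pyrimidine→pyrimidine, transition)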